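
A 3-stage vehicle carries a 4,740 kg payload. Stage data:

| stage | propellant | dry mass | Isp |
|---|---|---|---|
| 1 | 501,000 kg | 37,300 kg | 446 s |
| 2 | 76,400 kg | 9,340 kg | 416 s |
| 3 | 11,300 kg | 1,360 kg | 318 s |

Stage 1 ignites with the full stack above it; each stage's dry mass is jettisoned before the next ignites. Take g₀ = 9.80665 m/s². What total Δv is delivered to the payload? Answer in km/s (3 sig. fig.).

Δv ≈ 15.4 km/s

Ignition mass of stage 1 = 501,000+37,300 + 76,400+9,340 + 11,300+1,360 + 4,740 = 641,440 kg.
Stage 1: m₀ = 641,440 kg, m_f = 641,440 − 501,000 = 140,440 kg; Δv = 446×9.80665×ln(4.567) = 4373.8×1.5189 ≈ 6643 m/s.
Stage 2: m₀ = 103,140 kg, m_f = 103,140 − 76,400 = 26,740 kg; Δv = 416×9.80665×ln(3.857) = 4079.6×1.3499 ≈ 5507 m/s.
Stage 3: m₀ = 17,400 kg, m_f = 17,400 − 11,300 = 6,100 kg; Δv = 318×9.80665×ln(2.852) = 3118.5×1.0482 ≈ 3269 m/s.
Total Δv = 6643 + 5507 + 3269 = 15419 m/s.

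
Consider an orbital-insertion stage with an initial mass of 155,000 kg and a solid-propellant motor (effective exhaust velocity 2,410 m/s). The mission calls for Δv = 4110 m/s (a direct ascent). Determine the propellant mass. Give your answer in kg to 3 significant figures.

m₀/m_f = exp(Δv / v_e) = exp(4110 / 2410.0) = exp(1.7054) = 5.5036.
m_f = 155,000 / 5.5036 = 28,163.4 kg, so propellant = m₀ − m_f = 155,000 − 28,163.4 = 126,836.6 kg.

propellant mass ≈ 127000 kg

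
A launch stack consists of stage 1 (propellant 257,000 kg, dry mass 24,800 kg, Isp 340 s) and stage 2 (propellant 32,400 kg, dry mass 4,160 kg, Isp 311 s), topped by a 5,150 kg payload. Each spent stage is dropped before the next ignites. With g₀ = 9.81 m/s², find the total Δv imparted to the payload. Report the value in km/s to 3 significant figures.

Ignition mass of stage 1 = 257,000+24,800 + 32,400+4,160 + 5,150 = 323,510 kg.
Stage 1: m₀ = 323,510 kg, m_f = 323,510 − 257,000 = 66,510 kg; Δv = 340×9.81×ln(4.864) = 3335.4×1.5819 ≈ 5276 m/s.
Stage 2: m₀ = 41,710 kg, m_f = 41,710 − 32,400 = 9,310 kg; Δv = 311×9.81×ln(4.48) = 3050.9×1.4997 ≈ 4575 m/s.
Total Δv = 5276 + 4575 = 9851 m/s.

Δv ≈ 9.85 km/s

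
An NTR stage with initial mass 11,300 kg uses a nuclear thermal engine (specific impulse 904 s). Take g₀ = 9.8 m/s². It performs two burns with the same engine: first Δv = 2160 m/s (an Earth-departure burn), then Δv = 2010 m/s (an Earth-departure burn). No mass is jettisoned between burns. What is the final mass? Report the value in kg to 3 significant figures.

v_e = Isp · g₀ = 904 × 9.8 = 8859.2 m/s.
After the first burn: m = 11300 × exp(−2160/8859.2) = 11300 × 0.78363 = 8,855.02 kg.
After the second burn: m = 8,855.02 × exp(−2010/8859.2) = 8,855.02 × 0.79701 = 7,057.54 kg.

final mass ≈ 7060 kg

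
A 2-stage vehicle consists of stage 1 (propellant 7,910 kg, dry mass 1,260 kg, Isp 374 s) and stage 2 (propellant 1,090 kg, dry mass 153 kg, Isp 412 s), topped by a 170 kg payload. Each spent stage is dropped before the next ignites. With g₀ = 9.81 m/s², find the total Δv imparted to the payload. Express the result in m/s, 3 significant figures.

Ignition mass of stage 1 = 7,910+1,260 + 1,090+153 + 170 = 10,583 kg.
Stage 1: m₀ = 10,583 kg, m_f = 10,583 − 7,910 = 2,673 kg; Δv = 374×9.81×ln(3.959) = 3668.9×1.3760 ≈ 5049 m/s.
Stage 2: m₀ = 1,413 kg, m_f = 1,413 − 1,090 = 323 kg; Δv = 412×9.81×ln(4.375) = 4041.7×1.4758 ≈ 5965 m/s.
Total Δv = 5049 + 5965 = 11014 m/s.

Δv ≈ 11000 m/s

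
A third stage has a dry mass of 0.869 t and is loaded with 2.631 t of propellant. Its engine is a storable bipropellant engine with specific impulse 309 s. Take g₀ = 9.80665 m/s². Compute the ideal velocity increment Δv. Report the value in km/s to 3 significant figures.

Δv ≈ 4.22 km/s

v_e = Isp · g₀ = 309 × 9.80665 = 3030.3 m/s.
m₀ = m_dry + m_prop = 0.869 + 2.631 = 3.5 t.
Rocket equation: Δv = v_e · ln(m₀/m_f) = 3030.3 × ln(4.028) = 3030.3 × 1.3932 ≈ 4221.7 m/s.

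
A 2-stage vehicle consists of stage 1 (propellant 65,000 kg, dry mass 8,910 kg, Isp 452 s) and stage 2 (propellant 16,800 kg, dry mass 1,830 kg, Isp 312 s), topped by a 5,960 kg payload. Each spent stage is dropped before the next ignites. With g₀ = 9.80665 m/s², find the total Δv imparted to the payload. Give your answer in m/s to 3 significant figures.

Ignition mass of stage 1 = 65,000+8,910 + 16,800+1,830 + 5,960 = 98,500 kg.
Stage 1: m₀ = 98,500 kg, m_f = 98,500 − 65,000 = 33,500 kg; Δv = 452×9.80665×ln(2.94) = 4432.6×1.0785 ≈ 4781 m/s.
Stage 2: m₀ = 24,590 kg, m_f = 24,590 − 16,800 = 7,790 kg; Δv = 312×9.80665×ln(3.157) = 3059.7×1.1495 ≈ 3517 m/s.
Total Δv = 4781 + 3517 = 8298 m/s.

Δv ≈ 8300 m/s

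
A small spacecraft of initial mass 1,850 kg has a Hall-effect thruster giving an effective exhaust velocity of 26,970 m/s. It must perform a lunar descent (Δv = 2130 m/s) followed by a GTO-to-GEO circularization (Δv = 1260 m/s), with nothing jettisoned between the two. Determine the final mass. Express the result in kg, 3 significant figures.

final mass ≈ 1630 kg

After the first burn: m = 1850 × exp(−2130/26970.0) = 1850 × 0.92406 = 1,709.51 kg.
After the second burn: m = 1,709.51 × exp(−1260/26970.0) = 1,709.51 × 0.95436 = 1,631.49 kg.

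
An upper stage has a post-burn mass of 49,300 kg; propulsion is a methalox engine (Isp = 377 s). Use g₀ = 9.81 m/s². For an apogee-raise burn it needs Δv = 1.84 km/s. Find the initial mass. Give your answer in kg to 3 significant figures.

v_e = Isp · g₀ = 377 × 9.81 = 3698.4 m/s.
m₀/m_f = exp(Δv / v_e) = exp(1840 / 3698.4) = exp(0.4975) = 1.6446.
m₀ = m_f × 1.6446 = 49,300 × 1.6446 = 81,078.8 kg.

initial mass ≈ 81100 kg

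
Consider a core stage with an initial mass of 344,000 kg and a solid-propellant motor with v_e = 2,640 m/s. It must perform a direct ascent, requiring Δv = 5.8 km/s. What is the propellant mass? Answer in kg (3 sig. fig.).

Rocket equation: m₀/m_f = exp(Δv / v_e) = exp(5800 / 2640.0) = exp(2.1970) = 8.9977.
m_f = 344,000 / 8.9977 = 38,232 kg, so propellant = m₀ − m_f = 344,000 − 38,232 = 305,768 kg.

propellant mass ≈ 306000 kg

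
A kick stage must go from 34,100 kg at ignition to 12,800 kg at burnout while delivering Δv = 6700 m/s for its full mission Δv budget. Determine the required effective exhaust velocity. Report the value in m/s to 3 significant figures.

ln(m₀/m_f) = ln(34100/12800) = ln(2.664) = 0.9799.
By the Tsiolkovsky rocket equation, v_e = Δv / ln(m₀/m_f) = 6700 / 0.9799 = 6837.8 m/s.

v_e ≈ 6840 m/s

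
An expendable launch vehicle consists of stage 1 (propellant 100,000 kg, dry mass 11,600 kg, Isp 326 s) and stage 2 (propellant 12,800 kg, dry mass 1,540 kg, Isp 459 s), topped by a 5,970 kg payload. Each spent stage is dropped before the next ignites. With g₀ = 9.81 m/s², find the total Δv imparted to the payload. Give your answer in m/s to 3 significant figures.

Δv ≈ 9020 m/s

Ignition mass of stage 1 = 100,000+11,600 + 12,800+1,540 + 5,970 = 131,910 kg.
Stage 1: m₀ = 131,910 kg, m_f = 131,910 − 100,000 = 31,910 kg; Δv = 326×9.81×ln(4.134) = 3198.1×1.4192 ≈ 4539 m/s.
Stage 2: m₀ = 20,310 kg, m_f = 20,310 − 12,800 = 7,510 kg; Δv = 459×9.81×ln(2.704) = 4502.8×0.9949 ≈ 4480 m/s.
Total Δv = 4539 + 4480 = 9019 m/s.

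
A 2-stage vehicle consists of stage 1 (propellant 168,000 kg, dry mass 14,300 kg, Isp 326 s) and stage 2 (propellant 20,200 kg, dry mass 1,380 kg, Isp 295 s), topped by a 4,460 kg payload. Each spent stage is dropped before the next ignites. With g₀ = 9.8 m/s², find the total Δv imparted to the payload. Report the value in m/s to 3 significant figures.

Δv ≈ 9570 m/s

Ignition mass of stage 1 = 168,000+14,300 + 20,200+1,380 + 4,460 = 208,340 kg.
Stage 1: m₀ = 208,340 kg, m_f = 208,340 − 168,000 = 40,340 kg; Δv = 326×9.8×ln(5.165) = 3194.8×1.6418 ≈ 5245 m/s.
Stage 2: m₀ = 26,040 kg, m_f = 26,040 − 20,200 = 5,840 kg; Δv = 295×9.8×ln(4.459) = 2891.0×1.4949 ≈ 4322 m/s.
Total Δv = 5245 + 4322 = 9567 m/s.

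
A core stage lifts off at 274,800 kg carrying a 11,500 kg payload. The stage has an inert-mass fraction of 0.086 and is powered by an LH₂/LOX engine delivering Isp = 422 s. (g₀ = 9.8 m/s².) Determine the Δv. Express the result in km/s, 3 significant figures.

Δv ≈ 8.62 km/s

Stage wet mass = m₀ − payload = 274,800 − 11,500 = 263,300 kg.
Stage dry mass = ε × stage wet mass = 0.086 × 263,300 = 22,643.8 kg.
Burnout mass m_f = stage dry + payload = 22,643.8 + 11,500 = 34,143.8 kg.
v_e = Isp · g₀ = 422 × 9.8 = 4135.6 m/s.
Δv = v_e · ln(274,800/34,143.8) = 4135.6 × ln(8.048) = 4135.6 × 2.0855 ≈ 8625 m/s.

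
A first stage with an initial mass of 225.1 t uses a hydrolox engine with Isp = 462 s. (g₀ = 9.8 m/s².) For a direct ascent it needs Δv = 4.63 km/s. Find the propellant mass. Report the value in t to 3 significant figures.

propellant mass ≈ 144 t

v_e = Isp · g₀ = 462 × 9.8 = 4527.6 m/s.
Rocket equation: m₀/m_f = exp(Δv / v_e) = exp(4630 / 4527.6) = exp(1.0226) = 2.7805.
m_f = 225.1 / 2.7805 = 80.9567 t, so propellant = m₀ − m_f = 225.1 − 80.9567 = 144.1433 t.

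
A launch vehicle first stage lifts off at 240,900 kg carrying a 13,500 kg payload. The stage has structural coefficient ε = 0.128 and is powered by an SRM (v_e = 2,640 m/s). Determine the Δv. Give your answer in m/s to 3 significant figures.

Δv ≈ 4570 m/s

Stage wet mass = m₀ − payload = 240,900 − 13,500 = 227,400 kg.
Stage dry mass = ε × stage wet mass = 0.128 × 227,400 = 29,107.2 kg.
Burnout mass m_f = stage dry + payload = 29,107.2 + 13,500 = 42,607.2 kg.
Rocket equation: Δv = v_e · ln(240,900/42,607.2) = 2640.0 × ln(5.654) = 2640.0 × 1.7324 ≈ 4573 m/s.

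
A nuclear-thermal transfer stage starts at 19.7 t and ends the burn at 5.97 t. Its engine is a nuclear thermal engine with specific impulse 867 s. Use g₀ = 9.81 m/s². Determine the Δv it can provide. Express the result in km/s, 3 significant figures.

Δv ≈ 10.2 km/s

v_e = Isp · g₀ = 867 × 9.81 = 8505.3 m/s.
Δv = v_e · ln(m₀/m_f) = 8505.3 × ln(3.3) = 8505.3 × 1.1939 ≈ 10154.2 m/s.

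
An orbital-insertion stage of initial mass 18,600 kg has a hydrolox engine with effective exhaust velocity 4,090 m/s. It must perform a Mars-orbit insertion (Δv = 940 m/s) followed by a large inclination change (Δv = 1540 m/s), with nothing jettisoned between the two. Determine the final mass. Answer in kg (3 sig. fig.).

final mass ≈ 10100 kg

After the first burn: m = 18600 × exp(−940/4090.0) = 18600 × 0.79467 = 14,780.9 kg.
After the second burn: m = 14,780.9 × exp(−1540/4090.0) = 14,780.9 × 0.68624 = 10,143.2 kg.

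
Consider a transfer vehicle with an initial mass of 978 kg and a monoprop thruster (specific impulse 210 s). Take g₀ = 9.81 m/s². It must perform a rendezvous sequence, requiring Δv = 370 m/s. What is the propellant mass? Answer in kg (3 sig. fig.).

v_e = Isp · g₀ = 210 × 9.81 = 2060.1 m/s.
m₀/m_f = exp(Δv / v_e) = exp(370 / 2060.1) = exp(0.1796) = 1.1967.
m_f = 978 / 1.1967 = 817.247 kg, so propellant = m₀ − m_f = 978 − 817.247 = 160.753 kg.

propellant mass ≈ 161 kg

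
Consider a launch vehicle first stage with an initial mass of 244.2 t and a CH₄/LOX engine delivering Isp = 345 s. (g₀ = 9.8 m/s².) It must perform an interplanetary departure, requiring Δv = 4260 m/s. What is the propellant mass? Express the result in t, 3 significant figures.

v_e = Isp · g₀ = 345 × 9.8 = 3381.0 m/s.
m₀/m_f = exp(Δv / v_e) = exp(4260 / 3381.0) = exp(1.2600) = 3.5254.
m_f = 244.2 / 3.5254 = 69.2687 t, so propellant = m₀ − m_f = 244.2 − 69.2687 = 174.9313 t.

propellant mass ≈ 175 t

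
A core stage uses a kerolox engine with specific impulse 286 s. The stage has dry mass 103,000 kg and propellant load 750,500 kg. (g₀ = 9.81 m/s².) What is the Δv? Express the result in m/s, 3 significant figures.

Δv ≈ 5930 m/s

v_e = Isp · g₀ = 286 × 9.81 = 2805.7 m/s.
m₀ = m_dry + m_prop = 103,000 + 750,500 = 853,500 kg.
By the Tsiolkovsky rocket equation, Δv = v_e · ln(m₀/m_f) = 2805.7 × ln(8.286) = 2805.7 × 2.1146 ≈ 5932.9 m/s.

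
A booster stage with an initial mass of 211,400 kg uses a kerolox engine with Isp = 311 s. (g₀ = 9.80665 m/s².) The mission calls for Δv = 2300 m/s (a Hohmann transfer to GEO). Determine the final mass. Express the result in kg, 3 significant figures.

v_e = Isp · g₀ = 311 × 9.80665 = 3049.9 m/s.
m₀/m_f = exp(Δv / v_e) = exp(2300 / 3049.9) = exp(0.7541) = 2.1258.
m_f = m₀ / 2.1258 = 211,400 / 2.1258 = 99,444.9 kg.

final mass ≈ 99400 kg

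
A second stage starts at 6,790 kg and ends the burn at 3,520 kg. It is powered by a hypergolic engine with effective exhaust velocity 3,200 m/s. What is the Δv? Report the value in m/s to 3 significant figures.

From the ideal rocket equation, Δv = v_e · ln(m₀/m_f) = 3200.0 × ln(1.929) = 3200.0 × 0.6570 ≈ 2102.4 m/s.

Δv ≈ 2100 m/s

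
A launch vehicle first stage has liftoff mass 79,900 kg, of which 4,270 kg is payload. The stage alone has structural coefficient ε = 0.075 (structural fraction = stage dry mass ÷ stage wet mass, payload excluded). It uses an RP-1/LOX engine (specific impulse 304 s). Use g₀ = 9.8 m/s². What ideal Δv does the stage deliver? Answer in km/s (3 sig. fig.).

Stage wet mass = m₀ − payload = 79,900 − 4,270 = 75,630 kg.
Stage dry mass = ε × stage wet mass = 0.075 × 75,630 = 5,672.25 kg.
Burnout mass m_f = stage dry + payload = 5,672.25 + 4,270 = 9,942.25 kg.
v_e = Isp · g₀ = 304 × 9.8 = 2979.2 m/s.
From the ideal rocket equation, Δv = v_e · ln(79,900/9,942.25) = 2979.2 × ln(8.036) = 2979.2 × 2.0840 ≈ 6209 m/s.

Δv ≈ 6.21 km/s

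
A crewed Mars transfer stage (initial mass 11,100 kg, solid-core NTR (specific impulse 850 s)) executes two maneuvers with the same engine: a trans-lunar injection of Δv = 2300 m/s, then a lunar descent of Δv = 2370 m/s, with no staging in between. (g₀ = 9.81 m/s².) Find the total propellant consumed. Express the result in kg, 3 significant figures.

total propellant consumed ≈ 4760 kg

v_e = Isp · g₀ = 850 × 9.81 = 8338.5 m/s.
After the first burn: m = 11100 × exp(−2300/8338.5) = 11100 × 0.75894 = 8,424.23 kg.
After the second burn: m = 8,424.23 × exp(−2370/8338.5) = 8,424.23 × 0.75260 = 6,340.08 kg.
Total propellant = m₀ − m_final = 11100 − 6,340.08 = 4,759.92 kg.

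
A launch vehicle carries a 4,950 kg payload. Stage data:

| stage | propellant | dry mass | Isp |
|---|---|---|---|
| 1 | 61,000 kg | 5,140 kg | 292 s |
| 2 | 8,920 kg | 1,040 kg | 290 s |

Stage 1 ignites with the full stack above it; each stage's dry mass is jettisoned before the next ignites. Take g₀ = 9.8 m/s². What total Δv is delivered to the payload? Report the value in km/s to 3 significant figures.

Δv ≈ 6.59 km/s

Ignition mass of stage 1 = 61,000+5,140 + 8,920+1,040 + 4,950 = 81,050 kg.
Stage 1: m₀ = 81,050 kg, m_f = 81,050 − 61,000 = 20,050 kg; Δv = 292×9.8×ln(4.042) = 2861.6×1.3968 ≈ 3997 m/s.
Stage 2: m₀ = 14,910 kg, m_f = 14,910 − 8,920 = 5,990 kg; Δv = 290×9.8×ln(2.489) = 2842.0×0.9119 ≈ 2592 m/s.
Total Δv = 3997 + 2592 = 6589 m/s.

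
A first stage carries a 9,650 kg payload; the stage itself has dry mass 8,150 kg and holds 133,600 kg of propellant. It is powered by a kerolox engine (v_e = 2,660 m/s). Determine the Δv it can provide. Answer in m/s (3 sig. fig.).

m₀ = payload + dry + propellant = 9,650 + 8,150 + 133,600 = 151,400 kg.
m_f = payload + dry = 9,650 + 8,150 = 17,800 kg.
Δv = v_e · ln(m₀/m_f) = 2660.0 × ln(8.506) = 2660.0 × 2.1407 ≈ 5694.3 m/s.

Δv ≈ 5690 m/s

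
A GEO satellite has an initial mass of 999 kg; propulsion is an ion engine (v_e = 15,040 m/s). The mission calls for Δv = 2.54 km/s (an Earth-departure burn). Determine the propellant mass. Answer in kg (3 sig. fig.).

propellant mass ≈ 155 kg

By the Tsiolkovsky rocket equation, m₀/m_f = exp(Δv / v_e) = exp(2540 / 15040.0) = exp(0.1689) = 1.1840.
m_f = 999 / 1.1840 = 843.75 kg, so propellant = m₀ − m_f = 999 − 843.75 = 155.25 kg.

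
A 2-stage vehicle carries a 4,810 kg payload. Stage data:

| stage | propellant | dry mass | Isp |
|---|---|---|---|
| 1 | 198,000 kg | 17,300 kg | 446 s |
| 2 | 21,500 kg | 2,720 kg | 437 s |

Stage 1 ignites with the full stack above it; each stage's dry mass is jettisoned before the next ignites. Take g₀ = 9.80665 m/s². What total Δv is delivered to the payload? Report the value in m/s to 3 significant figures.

Δv ≈ 13100 m/s

Ignition mass of stage 1 = 198,000+17,300 + 21,500+2,720 + 4,810 = 244,330 kg.
Stage 1: m₀ = 244,330 kg, m_f = 244,330 − 198,000 = 46,330 kg; Δv = 446×9.80665×ln(5.274) = 4373.8×1.6627 ≈ 7272 m/s.
Stage 2: m₀ = 29,030 kg, m_f = 29,030 − 21,500 = 7,530 kg; Δv = 437×9.80665×ln(3.855) = 4285.5×1.3494 ≈ 5783 m/s.
Total Δv = 7272 + 5783 = 13055 m/s.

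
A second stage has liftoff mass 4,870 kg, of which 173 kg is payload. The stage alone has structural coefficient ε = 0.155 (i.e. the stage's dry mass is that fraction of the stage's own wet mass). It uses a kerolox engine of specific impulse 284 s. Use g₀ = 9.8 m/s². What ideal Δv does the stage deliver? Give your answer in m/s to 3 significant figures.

Stage wet mass = m₀ − payload = 4,870 − 173 = 4,697 kg.
Stage dry mass = ε × stage wet mass = 0.155 × 4,697 = 728.035 kg.
Burnout mass m_f = stage dry + payload = 728.035 + 173 = 901.035 kg.
v_e = Isp · g₀ = 284 × 9.8 = 2783.2 m/s.
Rocket equation: Δv = v_e · ln(4,870/901.035) = 2783.2 × ln(5.405) = 2783.2 × 1.6873 ≈ 4696 m/s.

Δv ≈ 4700 m/s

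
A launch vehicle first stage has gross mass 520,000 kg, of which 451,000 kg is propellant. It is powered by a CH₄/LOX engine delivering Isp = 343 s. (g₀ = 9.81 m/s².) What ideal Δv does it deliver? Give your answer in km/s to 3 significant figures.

v_e = Isp · g₀ = 343 × 9.81 = 3364.8 m/s.
m_f = m₀ − m_prop = 520,000 − 451,000 = 69,000 kg.
From the ideal rocket equation, Δv = v_e · ln(m₀/m_f) = 3364.8 × ln(7.536) = 3364.8 × 2.0197 ≈ 6796.0 m/s.

Δv ≈ 6.80 km/s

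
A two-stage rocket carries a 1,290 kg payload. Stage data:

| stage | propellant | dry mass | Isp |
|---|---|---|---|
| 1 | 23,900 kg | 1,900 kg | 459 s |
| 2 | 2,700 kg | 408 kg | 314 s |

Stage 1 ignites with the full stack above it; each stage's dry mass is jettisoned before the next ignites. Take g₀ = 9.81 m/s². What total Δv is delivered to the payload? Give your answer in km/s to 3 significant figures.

Δv ≈ 9.99 km/s

Ignition mass of stage 1 = 23,900+1,900 + 2,700+408 + 1,290 = 30,198 kg.
Stage 1: m₀ = 30,198 kg, m_f = 30,198 − 23,900 = 6,298 kg; Δv = 459×9.81×ln(4.795) = 4502.8×1.5675 ≈ 7058 m/s.
Stage 2: m₀ = 4,398 kg, m_f = 4,398 − 2,700 = 1,698 kg; Δv = 314×9.81×ln(2.59) = 3080.3×0.9517 ≈ 2932 m/s.
Total Δv = 7058 + 2932 = 9990 m/s.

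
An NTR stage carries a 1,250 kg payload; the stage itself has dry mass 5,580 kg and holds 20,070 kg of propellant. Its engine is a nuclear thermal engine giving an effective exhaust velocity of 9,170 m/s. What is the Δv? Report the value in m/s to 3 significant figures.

Δv ≈ 12600 m/s

m₀ = payload + dry + propellant = 1,250 + 5,580 + 20,070 = 26,900 kg.
m_f = payload + dry = 1,250 + 5,580 = 6,830 kg.
Using Δv = v_e ln(m₀/m_f): Δv = v_e · ln(m₀/m_f) = 9170.0 × ln(3.939) = 9170.0 × 1.3708 ≈ 12570.3 m/s.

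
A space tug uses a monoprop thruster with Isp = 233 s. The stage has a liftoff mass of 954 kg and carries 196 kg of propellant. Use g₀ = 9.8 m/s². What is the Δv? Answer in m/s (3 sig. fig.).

Δv ≈ 525 m/s

v_e = Isp · g₀ = 233 × 9.8 = 2283.4 m/s.
m_f = m₀ − m_prop = 954 − 196 = 758 kg.
Δv = v_e · ln(m₀/m_f) = 2283.4 × ln(1.259) = 2283.4 × 0.2300 ≈ 525.1 m/s.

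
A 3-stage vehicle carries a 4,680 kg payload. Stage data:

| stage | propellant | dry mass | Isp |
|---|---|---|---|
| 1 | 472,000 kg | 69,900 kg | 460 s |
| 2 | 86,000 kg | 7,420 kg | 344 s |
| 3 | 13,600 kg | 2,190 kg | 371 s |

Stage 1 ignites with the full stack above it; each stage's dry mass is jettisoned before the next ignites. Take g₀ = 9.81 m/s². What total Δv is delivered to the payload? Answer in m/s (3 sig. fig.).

Δv ≈ 14500 m/s

Ignition mass of stage 1 = 472,000+69,900 + 86,000+7,420 + 13,600+2,190 + 4,680 = 655,790 kg.
Stage 1: m₀ = 655,790 kg, m_f = 655,790 − 472,000 = 183,790 kg; Δv = 460×9.81×ln(3.568) = 4512.6×1.2720 ≈ 5740 m/s.
Stage 2: m₀ = 113,890 kg, m_f = 113,890 − 86,000 = 27,890 kg; Δv = 344×9.81×ln(4.084) = 3374.6×1.4070 ≈ 4748 m/s.
Stage 3: m₀ = 20,470 kg, m_f = 20,470 − 13,600 = 6,870 kg; Δv = 371×9.81×ln(2.98) = 3639.5×1.0918 ≈ 3974 m/s.
Total Δv = 5740 + 4748 + 3974 = 14462 m/s.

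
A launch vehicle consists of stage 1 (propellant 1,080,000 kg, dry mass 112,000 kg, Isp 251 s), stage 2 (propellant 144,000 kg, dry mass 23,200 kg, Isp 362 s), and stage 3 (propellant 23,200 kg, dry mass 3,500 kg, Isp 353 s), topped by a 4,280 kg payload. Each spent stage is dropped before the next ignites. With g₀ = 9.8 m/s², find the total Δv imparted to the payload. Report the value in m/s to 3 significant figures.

Ignition mass of stage 1 = 1,080,000+112,000 + 144,000+23,200 + 23,200+3,500 + 4,280 = 1,390,180 kg.
Stage 1: m₀ = 1,390,180 kg, m_f = 1,390,180 − 1,080,000 = 310,180 kg; Δv = 251×9.8×ln(4.482) = 2459.8×1.5000 ≈ 3690 m/s.
Stage 2: m₀ = 198,180 kg, m_f = 198,180 − 144,000 = 54,180 kg; Δv = 362×9.8×ln(3.658) = 3547.6×1.2969 ≈ 4601 m/s.
Stage 3: m₀ = 30,980 kg, m_f = 30,980 − 23,200 = 7,780 kg; Δv = 353×9.8×ln(3.982) = 3459.4×1.3818 ≈ 4780 m/s.
Total Δv = 3690 + 4601 + 4780 = 13071 m/s.

Δv ≈ 13100 m/s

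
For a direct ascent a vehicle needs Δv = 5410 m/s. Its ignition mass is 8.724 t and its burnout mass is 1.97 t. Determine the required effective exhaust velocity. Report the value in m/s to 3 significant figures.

ln(m₀/m_f) = ln(8724/1970) = ln(4.428) = 1.4880.
By the Tsiolkovsky rocket equation, v_e = Δv / ln(m₀/m_f) = 5410 / 1.4880 = 3635.6 m/s.

v_e ≈ 3640 m/s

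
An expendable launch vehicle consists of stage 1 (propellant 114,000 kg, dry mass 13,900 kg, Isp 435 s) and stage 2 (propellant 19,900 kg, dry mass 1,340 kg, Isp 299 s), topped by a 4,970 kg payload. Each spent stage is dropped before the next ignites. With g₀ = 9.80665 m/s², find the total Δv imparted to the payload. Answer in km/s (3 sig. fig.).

Ignition mass of stage 1 = 114,000+13,900 + 19,900+1,340 + 4,970 = 154,110 kg.
Stage 1: m₀ = 154,110 kg, m_f = 154,110 − 114,000 = 40,110 kg; Δv = 435×9.80665×ln(3.842) = 4265.9×1.3460 ≈ 5742 m/s.
Stage 2: m₀ = 26,210 kg, m_f = 26,210 − 19,900 = 6,310 kg; Δv = 299×9.80665×ln(4.154) = 2932.2×1.4240 ≈ 4175 m/s.
Total Δv = 5742 + 4175 = 9917 m/s.

Δv ≈ 9.92 km/s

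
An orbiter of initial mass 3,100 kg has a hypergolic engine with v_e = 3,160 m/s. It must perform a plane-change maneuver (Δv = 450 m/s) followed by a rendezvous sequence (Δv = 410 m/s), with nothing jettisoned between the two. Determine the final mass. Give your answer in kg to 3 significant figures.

After the first burn: m = 3100 × exp(−450/3160.0) = 3100 × 0.86727 = 2,688.54 kg.
After the second burn: m = 2,688.54 × exp(−410/3160.0) = 2,688.54 × 0.87832 = 2,361.4 kg.

final mass ≈ 2360 kg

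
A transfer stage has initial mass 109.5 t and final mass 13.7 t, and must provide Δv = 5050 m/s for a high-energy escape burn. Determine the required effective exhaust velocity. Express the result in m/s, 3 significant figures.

v_e ≈ 2430 m/s

ln(m₀/m_f) = ln(109500/13700) = ln(7.993) = 2.0785.
Rocket equation: v_e = Δv / ln(m₀/m_f) = 5050 / 2.0785 = 2429.6 m/s.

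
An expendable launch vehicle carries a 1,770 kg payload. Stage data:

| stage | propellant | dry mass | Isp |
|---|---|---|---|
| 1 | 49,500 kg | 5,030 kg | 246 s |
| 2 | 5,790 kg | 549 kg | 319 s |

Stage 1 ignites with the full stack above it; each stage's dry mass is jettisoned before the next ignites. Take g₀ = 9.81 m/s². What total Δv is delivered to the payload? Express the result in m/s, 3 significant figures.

Ignition mass of stage 1 = 49,500+5,030 + 5,790+549 + 1,770 = 62,639 kg.
Stage 1: m₀ = 62,639 kg, m_f = 62,639 − 49,500 = 13,139 kg; Δv = 246×9.81×ln(4.767) = 2413.3×1.5618 ≈ 3769 m/s.
Stage 2: m₀ = 8,109 kg, m_f = 8,109 − 5,790 = 2,319 kg; Δv = 319×9.81×ln(3.497) = 3129.4×1.2518 ≈ 3917 m/s.
Total Δv = 3769 + 3917 = 7686 m/s.

Δv ≈ 7690 m/s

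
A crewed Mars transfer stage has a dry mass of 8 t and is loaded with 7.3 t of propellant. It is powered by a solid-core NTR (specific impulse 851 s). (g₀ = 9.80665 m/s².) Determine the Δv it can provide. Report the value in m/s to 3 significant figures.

v_e = Isp · g₀ = 851 × 9.80665 = 8345.5 m/s.
m₀ = m_dry + m_prop = 8 + 7.3 = 15.3 t.
By the Tsiolkovsky rocket equation, Δv = v_e · ln(m₀/m_f) = 8345.5 × ln(1.913) = 8345.5 × 0.6484 ≈ 5411.3 m/s.

Δv ≈ 5410 m/s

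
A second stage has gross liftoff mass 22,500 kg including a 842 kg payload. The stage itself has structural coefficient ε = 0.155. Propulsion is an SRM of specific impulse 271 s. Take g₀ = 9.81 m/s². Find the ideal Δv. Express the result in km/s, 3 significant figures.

Δv ≈ 4.46 km/s

Stage wet mass = m₀ − payload = 22,500 − 842 = 21,658 kg.
Stage dry mass = ε × stage wet mass = 0.155 × 21,658 = 3,356.99 kg.
Burnout mass m_f = stage dry + payload = 3,356.99 + 842 = 4,198.99 kg.
v_e = Isp · g₀ = 271 × 9.81 = 2658.5 m/s.
Δv = v_e · ln(22,500/4,198.99) = 2658.5 × ln(5.358) = 2658.5 × 1.6787 ≈ 4463 m/s.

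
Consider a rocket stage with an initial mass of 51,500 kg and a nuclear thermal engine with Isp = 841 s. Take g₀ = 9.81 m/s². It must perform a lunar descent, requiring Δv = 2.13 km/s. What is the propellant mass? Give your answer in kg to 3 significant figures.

v_e = Isp · g₀ = 841 × 9.81 = 8250.2 m/s.
m₀/m_f = exp(Δv / v_e) = exp(2130 / 8250.2) = exp(0.2582) = 1.2946.
m_f = 51,500 / 1.2946 = 39,780.6 kg, so propellant = m₀ − m_f = 51,500 − 39,780.6 = 11,719.4 kg.

propellant mass ≈ 11700 kg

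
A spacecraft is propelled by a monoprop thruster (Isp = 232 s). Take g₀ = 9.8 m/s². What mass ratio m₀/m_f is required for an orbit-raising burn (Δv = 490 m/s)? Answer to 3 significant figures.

mass ratio ≈ 1.24

v_e = Isp · g₀ = 232 × 9.8 = 2273.6 m/s.
From the ideal rocket equation, m₀/m_f = exp(Δv / v_e) = exp(490 / 2273.6) = exp(0.2155) = 1.2405.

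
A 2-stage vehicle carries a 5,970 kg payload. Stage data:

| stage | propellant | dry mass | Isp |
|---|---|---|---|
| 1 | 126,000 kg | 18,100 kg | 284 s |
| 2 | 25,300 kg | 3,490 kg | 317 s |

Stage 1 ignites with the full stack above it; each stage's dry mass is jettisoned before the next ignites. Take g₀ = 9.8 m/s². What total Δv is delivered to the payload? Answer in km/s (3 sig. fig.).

Ignition mass of stage 1 = 126,000+18,100 + 25,300+3,490 + 5,970 = 178,860 kg.
Stage 1: m₀ = 178,860 kg, m_f = 178,860 − 126,000 = 52,860 kg; Δv = 284×9.8×ln(3.384) = 2783.2×1.2190 ≈ 3393 m/s.
Stage 2: m₀ = 34,760 kg, m_f = 34,760 − 25,300 = 9,460 kg; Δv = 317×9.8×ln(3.674) = 3106.6×1.3014 ≈ 4043 m/s.
Total Δv = 3393 + 4043 = 7436 m/s.

Δv ≈ 7.44 km/s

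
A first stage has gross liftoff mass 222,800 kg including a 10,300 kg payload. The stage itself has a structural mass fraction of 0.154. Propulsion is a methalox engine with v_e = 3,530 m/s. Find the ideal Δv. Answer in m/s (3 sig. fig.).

Δv ≈ 5810 m/s

Stage wet mass = m₀ − payload = 222,800 − 10,300 = 212,500 kg.
Stage dry mass = ε × stage wet mass = 0.154 × 212,500 = 32,725 kg.
Burnout mass m_f = stage dry + payload = 32,725 + 10,300 = 43,025 kg.
Δv = v_e · ln(222,800/43,025) = 3530.0 × ln(5.178) = 3530.0 × 1.6445 ≈ 5805 m/s.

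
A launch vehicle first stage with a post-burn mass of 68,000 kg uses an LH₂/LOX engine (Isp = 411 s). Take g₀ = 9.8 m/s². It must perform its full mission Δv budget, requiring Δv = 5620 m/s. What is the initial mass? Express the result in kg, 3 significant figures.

initial mass ≈ 274000 kg

v_e = Isp · g₀ = 411 × 9.8 = 4027.8 m/s.
Using Δv = v_e ln(m₀/m_f): m₀/m_f = exp(Δv / v_e) = exp(5620 / 4027.8) = exp(1.3953) = 4.0362.
m₀ = m_f × 4.0362 = 68,000 × 4.0362 = 274,462 kg.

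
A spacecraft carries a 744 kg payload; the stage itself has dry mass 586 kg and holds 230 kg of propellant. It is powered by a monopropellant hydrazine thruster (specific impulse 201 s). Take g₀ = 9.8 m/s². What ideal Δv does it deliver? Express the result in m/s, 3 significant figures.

v_e = Isp · g₀ = 201 × 9.8 = 1969.8 m/s.
m₀ = payload + dry + propellant = 744 + 586 + 230 = 1,560 kg.
m_f = payload + dry = 744 + 586 = 1,330 kg.
Δv = v_e · ln(m₀/m_f) = 1969.8 × ln(1.173) = 1969.8 × 0.1595 ≈ 314.2 m/s.

Δv ≈ 314 m/s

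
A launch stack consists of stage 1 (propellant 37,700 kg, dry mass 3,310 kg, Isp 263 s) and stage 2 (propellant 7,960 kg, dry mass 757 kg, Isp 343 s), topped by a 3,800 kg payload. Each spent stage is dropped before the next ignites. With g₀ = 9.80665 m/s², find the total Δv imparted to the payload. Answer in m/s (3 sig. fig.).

Ignition mass of stage 1 = 37,700+3,310 + 7,960+757 + 3,800 = 53,527 kg.
Stage 1: m₀ = 53,527 kg, m_f = 53,527 − 37,700 = 15,827 kg; Δv = 263×9.80665×ln(3.382) = 2579.1×1.2185 ≈ 3143 m/s.
Stage 2: m₀ = 12,517 kg, m_f = 12,517 − 7,960 = 4,557 kg; Δv = 343×9.80665×ln(2.747) = 3363.7×1.0104 ≈ 3399 m/s.
Total Δv = 3143 + 3399 = 6542 m/s.

Δv ≈ 6540 m/s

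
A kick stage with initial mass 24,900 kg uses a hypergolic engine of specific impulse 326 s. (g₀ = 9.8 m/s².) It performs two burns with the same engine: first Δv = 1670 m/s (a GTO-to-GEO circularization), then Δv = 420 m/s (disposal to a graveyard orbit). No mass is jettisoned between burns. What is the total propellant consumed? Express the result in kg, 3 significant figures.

v_e = Isp · g₀ = 326 × 9.8 = 3194.8 m/s.
After the first burn: m = 24900 × exp(−1670/3194.8) = 24900 × 0.59290 = 14,763.2 kg.
After the second burn: m = 14,763.2 × exp(−420/3194.8) = 14,763.2 × 0.87681 = 12,944.5 kg.
Total propellant = m₀ − m_final = 24900 − 12,944.5 = 11,955.5 kg.

total propellant consumed ≈ 12000 kg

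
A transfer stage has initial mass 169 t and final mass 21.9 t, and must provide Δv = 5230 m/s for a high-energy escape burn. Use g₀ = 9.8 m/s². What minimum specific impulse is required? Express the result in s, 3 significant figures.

ln(m₀/m_f) = ln(169000/21900) = ln(7.717) = 2.0434.
Using Δv = v_e ln(m₀/m_f): v_e = Δv / ln(m₀/m_f) = 5230 / 2.0434 = 2559.4 m/s.
Isp = v_e / g₀ = 2559.4 / 9.8 = 261.2 s.

Isp ≈ 261 s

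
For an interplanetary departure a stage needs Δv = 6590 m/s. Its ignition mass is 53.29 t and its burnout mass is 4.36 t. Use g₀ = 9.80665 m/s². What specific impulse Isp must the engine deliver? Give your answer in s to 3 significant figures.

Isp ≈ 268 s

ln(m₀/m_f) = ln(53290/4360) = ln(12.22) = 2.5033.
From the ideal rocket equation, v_e = Δv / ln(m₀/m_f) = 6590 / 2.5033 = 2632.5 m/s.
Isp = v_e / g₀ = 2632.5 / 9.80665 = 268.4 s.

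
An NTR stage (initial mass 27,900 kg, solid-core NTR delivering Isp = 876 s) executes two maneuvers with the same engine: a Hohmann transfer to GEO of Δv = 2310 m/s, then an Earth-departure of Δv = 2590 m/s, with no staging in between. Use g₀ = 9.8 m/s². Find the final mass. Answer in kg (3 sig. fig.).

v_e = Isp · g₀ = 876 × 9.8 = 8584.8 m/s.
After the first burn: m = 27900 × exp(−2310/8584.8) = 27900 × 0.76408 = 21,317.8 kg.
After the second burn: m = 21,317.8 × exp(−2590/8584.8) = 21,317.8 × 0.73956 = 15,765.8 kg.

final mass ≈ 15800 kg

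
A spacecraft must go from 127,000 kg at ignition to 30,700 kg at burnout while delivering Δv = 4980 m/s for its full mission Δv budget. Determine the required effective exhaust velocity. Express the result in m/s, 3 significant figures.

v_e ≈ 3510 m/s

ln(m₀/m_f) = ln(127000/30700) = ln(4.137) = 1.4199.
From the ideal rocket equation, v_e = Δv / ln(m₀/m_f) = 4980 / 1.4199 = 3507.2 m/s.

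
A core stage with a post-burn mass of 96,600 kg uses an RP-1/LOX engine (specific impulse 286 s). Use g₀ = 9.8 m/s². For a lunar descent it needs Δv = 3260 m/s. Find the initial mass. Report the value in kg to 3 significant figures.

initial mass ≈ 309000 kg

v_e = Isp · g₀ = 286 × 9.8 = 2802.8 m/s.
m₀/m_f = exp(Δv / v_e) = exp(3260 / 2802.8) = exp(1.1631) = 3.1999.
m₀ = m_f × 3.1999 = 96,600 × 3.1999 = 309,110 kg.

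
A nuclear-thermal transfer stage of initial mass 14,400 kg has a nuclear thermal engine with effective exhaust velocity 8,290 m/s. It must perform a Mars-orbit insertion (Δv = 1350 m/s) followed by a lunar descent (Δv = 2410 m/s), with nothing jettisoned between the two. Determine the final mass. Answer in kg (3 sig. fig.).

final mass ≈ 9150 kg

After the first burn: m = 14400 × exp(−1350/8290.0) = 14400 × 0.84972 = 12,236 kg.
After the second burn: m = 12,236 × exp(−2410/8290.0) = 12,236 × 0.74773 = 9,149.22 kg.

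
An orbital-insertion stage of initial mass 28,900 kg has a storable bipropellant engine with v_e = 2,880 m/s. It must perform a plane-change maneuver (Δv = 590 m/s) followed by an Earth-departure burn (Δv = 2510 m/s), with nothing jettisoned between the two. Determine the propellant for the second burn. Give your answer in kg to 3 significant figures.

After the first burn: m = 28900 × exp(−590/2880.0) = 28900 × 0.81476 = 23,546.6 kg.
After the second burn: m = 23,546.6 × exp(−2510/2880.0) = 23,546.6 × 0.41831 = 9,849.78 kg.
Second-burn propellant = 23,546.6 − 9,849.78 = 13,696.82 kg.

propellant for the second burn ≈ 13700 kg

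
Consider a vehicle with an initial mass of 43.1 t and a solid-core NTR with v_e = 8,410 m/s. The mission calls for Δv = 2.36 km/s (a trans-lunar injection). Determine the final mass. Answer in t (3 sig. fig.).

Rocket equation: m₀/m_f = exp(Δv / v_e) = exp(2360 / 8410.0) = exp(0.2806) = 1.3239.
m_f = m₀ / 1.3239 = 43.1 / 1.3239 = 32.5553 t.

final mass ≈ 32.6 t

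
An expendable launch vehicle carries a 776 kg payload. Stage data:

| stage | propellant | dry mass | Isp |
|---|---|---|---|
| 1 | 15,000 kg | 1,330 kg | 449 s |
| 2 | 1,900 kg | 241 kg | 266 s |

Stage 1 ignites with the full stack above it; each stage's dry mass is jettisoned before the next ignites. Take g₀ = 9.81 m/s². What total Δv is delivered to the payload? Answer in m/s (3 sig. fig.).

Δv ≈ 9410 m/s

Ignition mass of stage 1 = 15,000+1,330 + 1,900+241 + 776 = 19,247 kg.
Stage 1: m₀ = 19,247 kg, m_f = 19,247 − 15,000 = 4,247 kg; Δv = 449×9.81×ln(4.532) = 4404.7×1.5111 ≈ 6656 m/s.
Stage 2: m₀ = 2,917 kg, m_f = 2,917 − 1,900 = 1,017 kg; Δv = 266×9.81×ln(2.868) = 2609.5×1.0537 ≈ 2750 m/s.
Total Δv = 6656 + 2750 = 9406 m/s.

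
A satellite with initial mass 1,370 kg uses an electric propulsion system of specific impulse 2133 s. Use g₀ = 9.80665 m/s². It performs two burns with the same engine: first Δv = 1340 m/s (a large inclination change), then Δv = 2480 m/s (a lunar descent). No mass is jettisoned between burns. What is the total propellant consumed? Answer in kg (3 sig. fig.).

total propellant consumed ≈ 229 kg

v_e = Isp · g₀ = 2133 × 9.80665 = 20917.6 m/s.
After the first burn: m = 1370 × exp(−1340/20917.6) = 1370 × 0.93795 = 1,284.99 kg.
After the second burn: m = 1,284.99 × exp(−2480/20917.6) = 1,284.99 × 0.88820 = 1,141.33 kg.
Total propellant = m₀ − m_final = 1370 − 1,141.33 = 228.67 kg.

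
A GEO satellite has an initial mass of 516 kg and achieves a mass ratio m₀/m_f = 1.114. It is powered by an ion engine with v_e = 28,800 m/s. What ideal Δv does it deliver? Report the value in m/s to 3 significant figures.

Δv ≈ 3110 m/s

Δv = v_e · ln(1.114) = 28800.0 × 0.1080 ≈ 3109.2 m/s.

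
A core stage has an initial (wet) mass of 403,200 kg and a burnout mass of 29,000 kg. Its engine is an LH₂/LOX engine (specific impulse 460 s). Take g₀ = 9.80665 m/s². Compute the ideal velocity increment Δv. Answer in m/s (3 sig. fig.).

Δv ≈ 11900 m/s

v_e = Isp · g₀ = 460 × 9.80665 = 4511.1 m/s.
Rocket equation: Δv = v_e · ln(m₀/m_f) = 4511.1 × ln(13.9) = 4511.1 × 2.6321 ≈ 11873.7 m/s.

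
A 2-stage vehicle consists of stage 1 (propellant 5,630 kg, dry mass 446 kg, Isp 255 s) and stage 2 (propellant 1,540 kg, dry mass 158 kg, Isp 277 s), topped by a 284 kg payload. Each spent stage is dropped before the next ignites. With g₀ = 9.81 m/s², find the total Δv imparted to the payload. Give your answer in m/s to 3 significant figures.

Δv ≈ 7080 m/s

Ignition mass of stage 1 = 5,630+446 + 1,540+158 + 284 = 8,058 kg.
Stage 1: m₀ = 8,058 kg, m_f = 8,058 − 5,630 = 2,428 kg; Δv = 255×9.81×ln(3.319) = 2501.6×1.1996 ≈ 3001 m/s.
Stage 2: m₀ = 1,982 kg, m_f = 1,982 − 1,540 = 442 kg; Δv = 277×9.81×ln(4.484) = 2717.4×1.5006 ≈ 4078 m/s.
Total Δv = 3001 + 4078 = 7079 m/s.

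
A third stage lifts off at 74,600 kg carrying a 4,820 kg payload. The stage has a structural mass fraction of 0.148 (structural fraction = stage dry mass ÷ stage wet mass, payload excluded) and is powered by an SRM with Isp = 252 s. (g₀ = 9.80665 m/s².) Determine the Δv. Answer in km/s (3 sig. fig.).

Stage wet mass = m₀ − payload = 74,600 − 4,820 = 69,780 kg.
Stage dry mass = ε × stage wet mass = 0.148 × 69,780 = 10,327.4 kg.
Burnout mass m_f = stage dry + payload = 10,327.4 + 4,820 = 15,147.4 kg.
v_e = Isp · g₀ = 252 × 9.80665 = 2471.3 m/s.
Using Δv = v_e ln(m₀/m_f): Δv = v_e · ln(74,600/15,147.4) = 2471.3 × ln(4.925) = 2471.3 × 1.5943 ≈ 3940 m/s.

Δv ≈ 3.94 km/s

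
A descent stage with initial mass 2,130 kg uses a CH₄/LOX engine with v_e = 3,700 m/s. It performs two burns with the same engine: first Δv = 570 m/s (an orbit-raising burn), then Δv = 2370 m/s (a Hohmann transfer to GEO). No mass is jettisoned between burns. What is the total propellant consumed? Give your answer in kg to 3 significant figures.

total propellant consumed ≈ 1170 kg

After the first burn: m = 2130 × exp(−570/3700.0) = 2130 × 0.85723 = 1,825.9 kg.
After the second burn: m = 1,825.9 × exp(−2370/3700.0) = 1,825.9 × 0.52701 = 962.268 kg.
Total propellant = m₀ − m_final = 2130 − 962.268 = 1,167.732 kg.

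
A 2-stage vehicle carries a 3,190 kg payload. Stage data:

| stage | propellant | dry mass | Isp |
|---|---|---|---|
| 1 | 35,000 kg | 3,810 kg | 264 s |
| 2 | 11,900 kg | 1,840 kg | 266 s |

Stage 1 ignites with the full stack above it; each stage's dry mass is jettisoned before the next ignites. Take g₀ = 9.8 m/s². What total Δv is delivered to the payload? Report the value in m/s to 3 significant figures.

Ignition mass of stage 1 = 35,000+3,810 + 11,900+1,840 + 3,190 = 55,740 kg.
Stage 1: m₀ = 55,740 kg, m_f = 55,740 − 35,000 = 20,740 kg; Δv = 264×9.8×ln(2.688) = 2587.2×0.9886 ≈ 2558 m/s.
Stage 2: m₀ = 16,930 kg, m_f = 16,930 − 11,900 = 5,030 kg; Δv = 266×9.8×ln(3.366) = 2606.8×1.2137 ≈ 3164 m/s.
Total Δv = 2558 + 3164 = 5722 m/s.

Δv ≈ 5720 m/s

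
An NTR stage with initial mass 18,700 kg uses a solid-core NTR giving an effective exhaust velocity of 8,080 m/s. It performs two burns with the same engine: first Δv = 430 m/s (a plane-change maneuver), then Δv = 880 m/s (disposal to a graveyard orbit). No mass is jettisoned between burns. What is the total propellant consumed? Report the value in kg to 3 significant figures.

total propellant consumed ≈ 2800 kg

After the first burn: m = 18700 × exp(−430/8080.0) = 18700 × 0.94817 = 17,730.8 kg.
After the second burn: m = 17,730.8 × exp(−880/8080.0) = 17,730.8 × 0.89681 = 15,901.2 kg.
Total propellant = m₀ − m_final = 18700 − 15,901.2 = 2,798.8 kg.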